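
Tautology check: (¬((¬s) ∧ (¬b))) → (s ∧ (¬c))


Build the truth table over {b, c, s}:
b | c | s | φ
-------------
F | F | F | T
T | F | F | F
F | T | F | T
T | T | F | F
F | F | T | T
T | F | T | T
F | T | T | F
T | T | T | F
Counterexample at row 2: with b=T, c=F, s=F, the formula is F.

No, it is not a tautology.


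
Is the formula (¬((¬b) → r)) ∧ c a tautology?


Build the truth table over {b, c, r}:
b | c | r | φ
-------------
F | F | F | F
T | F | F | F
F | T | F | T
T | T | F | F
F | F | T | F
T | F | T | F
F | T | T | F
T | T | T | F
Counterexample at row 1: with b=F, c=F, r=F, the formula is F.

No, it is not a tautology.


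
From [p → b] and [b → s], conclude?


Hypothetical syllogism: from (P → Q) and (Q → R), infer (P → R).
Chain the two implications through the shared middle term 'b'.

p → s


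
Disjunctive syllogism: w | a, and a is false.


Disjunctive syllogism: from (P ∨ Q) and ¬P, infer Q.
One disjunct, 'a', is ruled out; the other must hold.

w


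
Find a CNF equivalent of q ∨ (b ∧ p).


Step 1: Distribute ∨ over ∧: q ∨ (b ∧ p) = (q ∨ b) ∧ (q ∨ p).

(q ∨ b) ∧ (q ∨ p)


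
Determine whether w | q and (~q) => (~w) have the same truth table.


Compare truth tables:
q | w | φ | ψ
-------------
False | False | False | True
True | False | True | True
False | True | True | False
True | True | True | True
They differ at row 1 (q=False, w=False): φ=False but ψ=True.

No, they are not logically equivalent.


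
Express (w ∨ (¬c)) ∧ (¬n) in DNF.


Step 1: Distribute ∧ over ∨: (w ∨ (¬c)) ∧ (¬n) = (w ∧ (¬n)) ∨ ((¬c) ∧ (¬n)).

(w ∧ (¬n)) ∨ ((¬c) ∧ (¬n))


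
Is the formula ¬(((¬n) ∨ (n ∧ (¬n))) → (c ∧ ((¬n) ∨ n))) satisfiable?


Search for a satisfying assignment over {c, n}.
Try c=F, n=F: the formula evaluates to T.
A satisfying assignment exists.

Satisfiable.


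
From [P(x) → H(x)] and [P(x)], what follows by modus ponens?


Modus ponens: from (P → Q) and P, infer Q.
P = 'P(x)' is asserted, and P → Q holds, so Q follows.

H(x).


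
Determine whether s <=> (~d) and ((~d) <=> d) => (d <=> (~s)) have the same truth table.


Compare truth tables:
d | s | φ | ψ
-------------
False | False | False | True
True | False | True | True
False | True | True | True
True | True | False | True
They differ at row 1 (d=False, s=False): φ=False but ψ=True.

No, they are not logically equivalent.


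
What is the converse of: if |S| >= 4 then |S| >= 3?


The converse of (P → Q) is (Q → P). It is not in general equivalent to the original.
Here P = '|S| >= 4' and Q = '|S| >= 3'.

If |S| >= 3, then |S| >= 4.


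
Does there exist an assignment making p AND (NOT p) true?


Check all 2 assignments over {p}:
p | φ
-----
F | F
T | F
No assignment makes the formula true.

Unsatisfiable.


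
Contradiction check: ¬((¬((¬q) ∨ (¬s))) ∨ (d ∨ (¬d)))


Truth table over {d, q, s}:
d | q | s | φ
-------------
F | F | F | F
T | F | F | F
F | T | F | F
T | T | F | F
F | F | T | F
T | F | T | F
F | T | T | F
T | T | T | F
Every row is false.

Yes, it is a contradiction.


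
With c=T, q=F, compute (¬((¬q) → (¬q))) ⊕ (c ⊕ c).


Substitute c=T, q=F:
¬q = T
¬q = T
(¬q) → (¬q) = T → T = T
¬((¬q) → (¬q)) = F
c ⊕ c = T ⊕ T = F
(¬((¬q) → (¬q))) ⊕ (c ⊕ c) = F ⊕ F = F

F


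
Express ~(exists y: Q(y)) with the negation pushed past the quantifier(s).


¬(forall x: φ) = exists x: ¬φ, and ¬(exists x: φ) = forall x: ¬φ.
Apply to the existential statement.

forall y: ~(Q(y))


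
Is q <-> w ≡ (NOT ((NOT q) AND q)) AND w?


Compare truth tables:
q | w | φ | ψ
-------------
F | F | T | F
T | F | F | F
F | T | F | T
T | T | T | T
They differ at row 1 (q=F, w=F): φ=T but ψ=F.

No, they are not logically equivalent.


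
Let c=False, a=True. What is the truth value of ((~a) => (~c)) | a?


Substitute c=False, a=True:
~a = False
~c = True
(~a) => (~c) = False => True = True
((~a) => (~c)) | a = True | True = True

True


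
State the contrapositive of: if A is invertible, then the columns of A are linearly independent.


The contrapositive of (P → Q) is (¬Q → ¬P); it is logically equivalent to the original.
Here P = 'A is invertible' and Q = 'the columns of A are linearly independent'.

If not (the columns of A are linearly independent), then not (A is invertible).


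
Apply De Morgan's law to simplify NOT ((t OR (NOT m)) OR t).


De Morgan: the negation of a disjunction is the conjunction of the negations.
Distribute NOT across OR, flipping it to AND, and negate each literal.

((NOT t) AND m) AND (NOT t)


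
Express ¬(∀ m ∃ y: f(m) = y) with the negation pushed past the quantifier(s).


Negation flips each quantifier (∀↔∃) and negates the inner predicate.
¬(∀ m ∃ y: φ) = ∃ m ∀ y: ¬φ.

∃ m ∀ y: ¬(f(m) = y)


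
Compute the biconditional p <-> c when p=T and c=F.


Biconditional is true when both operands have the same truth value.
Substitute: p=T, c=F.
T <-> F evaluates to F.

F


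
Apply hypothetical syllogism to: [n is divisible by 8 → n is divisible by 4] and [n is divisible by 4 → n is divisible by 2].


Hypothetical syllogism: from (P → Q) and (Q → R), infer (P → R).
Chain the two implications through the shared middle term 'n is divisible by 4'.

n is divisible by 8 → n is divisible by 2


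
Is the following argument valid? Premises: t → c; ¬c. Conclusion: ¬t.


This matches the form of modus tollens: the conclusion follows in every model of the premises.

Valid.


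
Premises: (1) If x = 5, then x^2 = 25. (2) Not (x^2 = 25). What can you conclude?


Modus tollens: from (P → Q) and ¬Q, infer ¬P.
Q = 'x^2 = 25' is denied; since P → Q, P must also fail.

Not (x = 5).


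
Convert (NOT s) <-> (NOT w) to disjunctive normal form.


Step 1: (¬s) ↔ (¬w) is true exactly when both agree: ((¬s) ∧ (¬w)) ∨ (¬(¬s) ∧ ¬(¬w)).
Step 2: Eliminate any double negations (¬¬X = X).

((NOT s) AND (NOT w)) OR (s AND w)


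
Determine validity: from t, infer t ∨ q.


This matches the form of disjunction introduction: the conclusion follows in every model of the premises.

Valid.


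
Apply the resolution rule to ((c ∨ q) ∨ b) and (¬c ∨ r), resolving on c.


The clauses contain complementary literals c and ¬c.
Resolution eliminates this pair and disjoins the remaining literals (merging duplicates).

((b ∨ q) ∨ r)


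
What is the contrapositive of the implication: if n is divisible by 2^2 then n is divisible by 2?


The contrapositive of (P → Q) is (¬Q → ¬P); it is logically equivalent to the original.
Here P = 'n is divisible by 2^2' and Q = 'n is divisible by 2'.

If not (n is divisible by 2), then not (n is divisible by 2^2).


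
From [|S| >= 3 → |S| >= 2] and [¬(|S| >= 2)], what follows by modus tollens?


Modus tollens: from (P → Q) and ¬Q, infer ¬P.
Q = '|S| >= 2' is denied; since P → Q, P must also fail.

Not (|S| >= 3).


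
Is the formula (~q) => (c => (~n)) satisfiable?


Search for a satisfying assignment over {c, n, q}.
Try c=False, n=False, q=False: the formula evaluates to True.
A satisfying assignment exists.

Satisfiable.


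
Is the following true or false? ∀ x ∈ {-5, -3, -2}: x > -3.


Evaluate the predicate on each element: -5:F, -3:F, -2:T.
Counterexample x = -5 fails the predicate.

F


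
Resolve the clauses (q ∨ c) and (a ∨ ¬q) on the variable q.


The clauses contain complementary literals q and ¬q.
Resolution eliminates this pair and disjoins the remaining literals (merging duplicates).

(c ∨ a)


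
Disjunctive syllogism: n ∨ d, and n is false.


Disjunctive syllogism: from (P ∨ Q) and ¬P, infer Q.
One disjunct, 'n', is ruled out; the other must hold.

d


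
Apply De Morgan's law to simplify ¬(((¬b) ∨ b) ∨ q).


De Morgan: the negation of a disjunction is the conjunction of the negations.
Distribute ¬ across ∨, flipping it to ∧, and negate each literal.

(b ∧ (¬b)) ∧ (¬q)


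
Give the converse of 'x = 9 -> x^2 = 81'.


The converse of (P → Q) is (Q → P). It is not in general equivalent to the original.
Here P = 'x = 9' and Q = 'x^2 = 81'.

If x^2 = 81, then x = 9.


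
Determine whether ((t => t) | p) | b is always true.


Build the truth table over {b, p, t}:
b | p | t | φ
-------------
False | False | False | True
True | False | False | True
False | True | False | True
True | True | False | True
False | False | True | True
True | False | True | True
False | True | True | True
True | True | True | True
Every row evaluates to true.

Yes, it is a tautology.


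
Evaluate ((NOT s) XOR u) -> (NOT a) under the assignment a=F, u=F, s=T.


Substitute a=F, u=F, s=T:
NOT s = F
(NOT s) XOR u = F XOR F = F
NOT a = T
((NOT s) XOR u) -> (NOT a) = F -> T = T

T


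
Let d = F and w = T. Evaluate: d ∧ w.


Conjunction is true only when both operands are true.
Substitute: d=F, w=T.
F ∧ T evaluates to F.

F


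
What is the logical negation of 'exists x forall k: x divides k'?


Negation flips each quantifier (∀↔∃) and negates the inner predicate.
¬(exists x forall k: φ) = forall x exists k: ¬φ.

forall x exists k: ~(x divides k)


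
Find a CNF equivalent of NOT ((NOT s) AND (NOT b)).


Step 1: Apply De Morgan: ¬((¬s) ∧ (¬b)) = ¬(¬s) ∨ ¬(¬b).
Step 2: Eliminate any double negations (¬¬X = X).

s OR b


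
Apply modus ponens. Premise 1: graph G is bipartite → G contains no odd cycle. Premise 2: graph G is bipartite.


Modus ponens: from (P → Q) and P, infer Q.
P = 'graph G is bipartite' is asserted, and P → Q holds, so Q follows.

G contains no odd cycle.


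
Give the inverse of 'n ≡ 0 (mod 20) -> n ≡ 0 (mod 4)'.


The inverse of (P → Q) is (¬P → ¬Q). It is equivalent to the converse, not to the original.
Here P = 'n ≡ 0 (mod 20)' and Q = 'n ≡ 0 (mod 4)'.

If not (n ≡ 0 (mod 20)), then not (n ≡ 0 (mod 4)).


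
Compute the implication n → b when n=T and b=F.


Implication is false only when antecedent is true and consequent is false.
Substitute: n=T, b=F.
T → F evaluates to F.

F


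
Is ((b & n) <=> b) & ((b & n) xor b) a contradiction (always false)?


Truth table over {b, n}:
b | n | φ
---------
False | False | False
True | False | False
False | True | False
True | True | False
Every row is false.

Yes, it is a contradiction.


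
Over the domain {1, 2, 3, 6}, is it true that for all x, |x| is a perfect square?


Evaluate the predicate on each element: 1:T, 2:F, 3:F, 6:F.
Counterexample x = 2 fails the predicate.

F


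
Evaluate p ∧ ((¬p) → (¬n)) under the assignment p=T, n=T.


Substitute p=T, n=T:
¬p = F
¬n = F
(¬p) → (¬n) = F → F = T
p ∧ ((¬p) → (¬n)) = T ∧ T = T

T


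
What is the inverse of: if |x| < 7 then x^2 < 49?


The inverse of (P → Q) is (¬P → ¬Q). It is equivalent to the converse, not to the original.
Here P = '|x| < 7' and Q = 'x^2 < 49'.

If not (|x| < 7), then not (x^2 < 49).


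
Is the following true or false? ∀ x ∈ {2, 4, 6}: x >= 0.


Evaluate the predicate on each element: 2:T, 4:T, 6:T.
Every element satisfies the predicate.

T


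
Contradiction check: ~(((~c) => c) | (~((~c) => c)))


Truth table over {c}:
c | φ
-----
False | False
True | False
Every row is false.

Yes, it is a contradiction.


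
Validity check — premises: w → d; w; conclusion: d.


This matches the form of modus ponens: the conclusion follows in every model of the premises.

Valid.


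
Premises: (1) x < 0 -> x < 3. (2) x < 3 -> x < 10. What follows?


Hypothetical syllogism: from (P → Q) and (Q → R), infer (P → R).
Chain the two implications through the shared middle term 'x < 3'.

x < 0 -> x < 10


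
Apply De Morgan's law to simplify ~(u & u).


De Morgan: the negation of a conjunction is the disjunction of the negations.
Distribute ~ across &, flipping it to |, and negate each literal.

(~u) | (~u)


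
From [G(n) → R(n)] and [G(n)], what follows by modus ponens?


Modus ponens: from (P → Q) and P, infer Q.
P = 'G(n)' is asserted, and P → Q holds, so Q follows.

R(n).


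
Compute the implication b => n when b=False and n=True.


Implication is false only when antecedent is true and consequent is false.
Substitute: b=False, n=True.
False => True evaluates to True.

True


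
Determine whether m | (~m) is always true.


Build the truth table over {m}:
m | φ
-----
False | True
True | True
Every row evaluates to true.

Yes, it is a tautology.


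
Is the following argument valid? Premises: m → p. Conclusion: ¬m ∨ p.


This matches the form of material implication: the conclusion follows in every model of the premises.

Valid.


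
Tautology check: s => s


Build the truth table over {s}:
s | φ
-----
False | True
True | True
Every row evaluates to true.

Yes, it is a tautology.


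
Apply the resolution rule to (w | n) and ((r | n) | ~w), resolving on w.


The clauses contain complementary literals w and ~w.
Resolution eliminates this pair and disjoins the remaining literals (merging duplicates).

(n | r)


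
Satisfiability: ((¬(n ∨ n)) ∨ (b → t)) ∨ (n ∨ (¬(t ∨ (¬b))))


Search for a satisfying assignment over {b, n, t}.
Try b=F, n=F, t=F: the formula evaluates to T.
A satisfying assignment exists.

Satisfiable.


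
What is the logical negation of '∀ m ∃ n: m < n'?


Negation flips each quantifier (∀↔∃) and negates the inner predicate.
¬(∀ m ∃ n: φ) = ∃ m ∀ n: ¬φ.

∃ m ∀ n: ¬(m < n)


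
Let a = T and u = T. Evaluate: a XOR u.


Exclusive or is true when exactly one operand is true.
Substitute: a=T, u=T.
T XOR T evaluates to F.

F


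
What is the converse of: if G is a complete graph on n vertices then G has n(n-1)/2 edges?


The converse of (P → Q) is (Q → P). It is not in general equivalent to the original.
Here P = 'G is a complete graph on n vertices' and Q = 'G has n(n-1)/2 edges'.

If G has n(n-1)/2 edges, then G is a complete graph on n vertices.


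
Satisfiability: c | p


Search for a satisfying assignment over {c, p}.
Try c=True, p=False: the formula evaluates to True.
A satisfying assignment exists.

Satisfiable.


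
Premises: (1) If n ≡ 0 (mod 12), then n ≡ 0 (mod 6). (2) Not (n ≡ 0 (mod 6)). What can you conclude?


Modus tollens: from (P → Q) and ¬Q, infer ¬P.
Q = 'n ≡ 0 (mod 6)' is denied; since P → Q, P must also fail.

Not (n ≡ 0 (mod 12)).


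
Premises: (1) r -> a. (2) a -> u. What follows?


Hypothetical syllogism: from (P → Q) and (Q → R), infer (P → R).
Chain the two implications through the shared middle term 'a'.

r -> u


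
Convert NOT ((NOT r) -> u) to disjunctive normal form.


Step 1: Rewrite implication then negate: ¬(¬(¬r) ∨ u) = (¬r) ∧ ¬u.

(NOT r) AND (NOT u)


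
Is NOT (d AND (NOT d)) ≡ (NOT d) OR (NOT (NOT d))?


Compare truth tables:
d | φ | ψ
---------
F | T | T
T | T | T
The columns φ and ψ agree on every row.

Yes, they are logically equivalent.


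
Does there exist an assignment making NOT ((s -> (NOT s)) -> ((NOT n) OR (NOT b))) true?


Search for a satisfying assignment over {b, n, s}.
Try b=T, n=T, s=F: the formula evaluates to T.
A satisfying assignment exists.

Satisfiable.


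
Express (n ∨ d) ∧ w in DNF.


Step 1: Distribute ∧ over ∨: (n ∨ d) ∧ w = (n ∧ w) ∨ (d ∧ w).

(n ∧ w) ∨ (d ∧ w)


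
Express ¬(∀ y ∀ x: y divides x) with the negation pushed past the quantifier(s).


Negation flips each quantifier (∀↔∃) and negates the inner predicate.
¬(∀ y ∀ x: φ) = ∃ y ∃ x: ¬φ.

∃ y ∃ x: ¬(y divides x)


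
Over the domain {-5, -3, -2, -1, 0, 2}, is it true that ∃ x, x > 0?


Evaluate the predicate on each element: -5:F, -3:F, -2:F, -1:F, 0:F, 2:T.
Witness x = 2 satisfies the predicate.

T


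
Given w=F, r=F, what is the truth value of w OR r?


Disjunction is false only when both operands are false.
Substitute: w=F, r=F.
F OR F evaluates to F.

F


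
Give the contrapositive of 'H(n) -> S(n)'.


The contrapositive of (P → Q) is (¬Q → ¬P); it is logically equivalent to the original.
Here P = 'H(n)' and Q = 'S(n)'.

If not (S(n)), then not (H(n)).


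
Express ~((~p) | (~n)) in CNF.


Step 1: Apply De Morgan: ¬((¬p) ∨ (¬n)) = ¬(¬p) ∧ ¬(¬n).
Step 2: Eliminate any double negations (¬¬X = X).

p & n


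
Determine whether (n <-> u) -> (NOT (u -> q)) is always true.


Build the truth table over {n, q, u}:
n | q | u | φ
-------------
F | F | F | F
T | F | F | T
F | T | F | F
T | T | F | T
F | F | T | T
T | F | T | T
F | T | T | T
T | T | T | F
Counterexample at row 1: with n=F, q=F, u=F, the formula is F.

No, it is not a tautology.


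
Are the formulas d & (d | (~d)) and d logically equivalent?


Compare truth tables:
d | φ | ψ
---------
False | False | False
True | True | True
The columns φ and ψ agree on every row.

Yes, they are logically equivalent.


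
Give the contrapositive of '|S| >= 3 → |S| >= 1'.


The contrapositive of (P → Q) is (¬Q → ¬P); it is logically equivalent to the original.
Here P = '|S| >= 3' and Q = '|S| >= 1'.

If not (|S| >= 1), then not (|S| >= 3).


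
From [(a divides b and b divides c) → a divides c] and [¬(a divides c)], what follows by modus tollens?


Modus tollens: from (P → Q) and ¬Q, infer ¬P.
Q = 'a divides c' is denied; since P → Q, P must also fail.

Not ((a divides b and b divides c)).


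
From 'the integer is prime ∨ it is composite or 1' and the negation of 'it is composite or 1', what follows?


Disjunctive syllogism: from (P ∨ Q) and ¬P, infer Q.
One disjunct, 'it is composite or 1', is ruled out; the other must hold.

the integer is prime


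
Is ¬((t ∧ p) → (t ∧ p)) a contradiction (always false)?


Truth table over {p, t}:
p | t | φ
---------
F | F | F
T | F | F
F | T | F
T | T | F
Every row is false.

Yes, it is a contradiction.


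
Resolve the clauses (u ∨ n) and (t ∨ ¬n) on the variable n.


The clauses contain complementary literals n and ¬n.
Resolution eliminates this pair and disjoins the remaining literals (merging duplicates).

(u ∨ t)


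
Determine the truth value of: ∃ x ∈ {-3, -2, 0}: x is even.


Evaluate the predicate on each element: -3:F, -2:T, 0:T.
Witness x = -2 satisfies the predicate.

T


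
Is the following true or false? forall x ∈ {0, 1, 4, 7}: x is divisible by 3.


Evaluate the predicate on each element: 0:True, 1:False, 4:False, 7:False.
Counterexample x = 1 fails the predicate.

False


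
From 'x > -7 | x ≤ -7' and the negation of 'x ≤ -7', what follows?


Disjunctive syllogism: from (P ∨ Q) and ¬P, infer Q.
One disjunct, 'x ≤ -7', is ruled out; the other must hold.

x > -7


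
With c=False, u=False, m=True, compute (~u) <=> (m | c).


Substitute c=False, u=False, m=True:
~u = True
m | c = True | False = True
(~u) <=> (m | c) = True <=> True = True

True


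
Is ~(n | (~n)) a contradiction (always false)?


Truth table over {n}:
n | φ
-----
False | False
True | False
Every row is false.

Yes, it is a contradiction.


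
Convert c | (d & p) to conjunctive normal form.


Step 1: Distribute ∨ over ∧: c ∨ (d ∧ p) = (c ∨ d) ∧ (c ∨ p).

(c | d) & (c | p)


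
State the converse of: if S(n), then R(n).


The converse of (P → Q) is (Q → P). It is not in general equivalent to the original.
Here P = 'S(n)' and Q = 'R(n)'.

If R(n), then S(n).


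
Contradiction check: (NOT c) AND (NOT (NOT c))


Truth table over {c}:
c | φ
-----
F | F
T | F
Every row is false.

Yes, it is a contradiction.


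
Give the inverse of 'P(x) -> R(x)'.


The inverse of (P → Q) is (¬P → ¬Q). It is equivalent to the converse, not to the original.
Here P = 'P(x)' and Q = 'R(x)'.

If not (P(x)), then not (R(x)).


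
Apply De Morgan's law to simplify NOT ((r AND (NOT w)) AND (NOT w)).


De Morgan: the negation of a conjunction is the disjunction of the negations.
Distribute NOT across AND, flipping it to OR, and negate each literal.

((NOT r) OR w) OR w


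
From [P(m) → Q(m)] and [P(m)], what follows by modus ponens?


Modus ponens: from (P → Q) and P, infer Q.
P = 'P(m)' is asserted, and P → Q holds, so Q follows.

Q(m).


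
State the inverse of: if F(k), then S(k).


The inverse of (P → Q) is (¬P → ¬Q). It is equivalent to the converse, not to the original.
Here P = 'F(k)' and Q = 'S(k)'.

If not (F(k)), then not (S(k)).


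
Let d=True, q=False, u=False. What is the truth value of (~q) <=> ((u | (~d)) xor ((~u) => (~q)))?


Substitute d=True, q=False, u=False:
~q = True
~d = False
u | (~d) = False | False = False
~u = True
~q = True
(~u) => (~q) = True => True = True
(u | (~d)) xor ((~u) => (~q)) = False xor True = True
(~q) <=> ((u | (~d)) xor ((~u) => (~q))) = True <=> True = True

True


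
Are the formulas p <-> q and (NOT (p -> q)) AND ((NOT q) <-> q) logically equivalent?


Compare truth tables:
p | q | φ | ψ
-------------
F | F | T | F
T | F | F | F
F | T | F | F
T | T | T | F
They differ at row 1 (p=F, q=F): φ=T but ψ=F.

No, they are not logically equivalent.


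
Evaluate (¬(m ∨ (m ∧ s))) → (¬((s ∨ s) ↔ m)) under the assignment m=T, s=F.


Substitute m=T, s=F:
m ∧ s = T ∧ F = F
m ∨ (m ∧ s) = T ∨ F = T
¬(m ∨ (m ∧ s)) = F
s ∨ s = F ∨ F = F
(s ∨ s) ↔ m = F ↔ T = F
¬((s ∨ s) ↔ m) = T
(¬(m ∨ (m ∧ s))) → (¬((s ∨ s) ↔ m)) = F → T = T

T


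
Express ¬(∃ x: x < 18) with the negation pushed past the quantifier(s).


¬(∀ x: φ) = ∃ x: ¬φ, and ¬(∃ x: φ) = ∀ x: ¬φ.
Apply to the existential statement.

∀ x: ¬(x < 18)


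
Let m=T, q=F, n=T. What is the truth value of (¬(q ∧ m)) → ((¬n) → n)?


Substitute m=T, q=F, n=T:
q ∧ m = F ∧ T = F
¬(q ∧ m) = T
¬n = F
(¬n) → n = F → T = T
(¬(q ∧ m)) → ((¬n) → n) = T → T = T

T


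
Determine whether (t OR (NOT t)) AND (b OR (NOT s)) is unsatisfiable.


Truth table over {b, s, t}:
b | s | t | φ
-------------
F | F | F | T
T | F | F | T
F | T | F | F
T | T | F | T
F | F | T | T
T | F | T | T
F | T | T | F
T | T | T | T
Satisfying assignment at row 1: b=F, s=F, t=F gives T.

No, it is not a contradiction.


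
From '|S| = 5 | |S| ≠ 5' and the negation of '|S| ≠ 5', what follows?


Disjunctive syllogism: from (P ∨ Q) and ¬P, infer Q.
One disjunct, '|S| ≠ 5', is ruled out; the other must hold.

|S| = 5


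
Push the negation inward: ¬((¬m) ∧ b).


De Morgan: the negation of a conjunction is the disjunction of the negations.
Distribute ¬ across ∧, flipping it to ∨, and negate each literal.

m ∨ (¬b)


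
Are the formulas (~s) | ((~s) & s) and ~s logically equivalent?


Compare truth tables:
s | φ | ψ
---------
False | True | True
True | False | False
The columns φ and ψ agree on every row.

Yes, they are logically equivalent.


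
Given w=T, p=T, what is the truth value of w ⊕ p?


Exclusive or is true when exactly one operand is true.
Substitute: w=T, p=T.
T ⊕ T evaluates to F.

F


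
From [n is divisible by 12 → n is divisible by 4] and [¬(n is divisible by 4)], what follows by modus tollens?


Modus tollens: from (P → Q) and ¬Q, infer ¬P.
Q = 'n is divisible by 4' is denied; since P → Q, P must also fail.

Not (n is divisible by 12).


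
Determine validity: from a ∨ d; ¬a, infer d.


This matches the form of disjunctive syllogism: the conclusion follows in every model of the premises.

Valid.


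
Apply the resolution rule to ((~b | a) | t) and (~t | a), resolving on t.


The clauses contain complementary literals t and ~t.
Resolution eliminates this pair and disjoins the remaining literals (merging duplicates).

(~b | a)


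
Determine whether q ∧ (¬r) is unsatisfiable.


Truth table over {q, r}:
q | r | φ
---------
F | F | F
T | F | T
F | T | F
T | T | F
Satisfying assignment at row 2: q=T, r=F gives T.

No, it is not a contradiction.


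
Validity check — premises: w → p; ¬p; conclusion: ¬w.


This matches the form of modus tollens: the conclusion follows in every model of the premises.

Valid.


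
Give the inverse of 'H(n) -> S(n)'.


The inverse of (P → Q) is (¬P → ¬Q). It is equivalent to the converse, not to the original.
Here P = 'H(n)' and Q = 'S(n)'.

If not (H(n)), then not (S(n)).


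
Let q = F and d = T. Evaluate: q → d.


Implication is false only when antecedent is true and consequent is false.
Substitute: q=F, d=T.
F → T evaluates to T.

T


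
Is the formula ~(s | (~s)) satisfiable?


Check all 2 assignments over {s}:
s | φ
-----
False | False
True | False
No assignment makes the formula true.

Unsatisfiable.


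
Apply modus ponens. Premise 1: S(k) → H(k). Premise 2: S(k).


Modus ponens: from (P → Q) and P, infer Q.
P = 'S(k)' is asserted, and P → Q holds, so Q follows.

H(k).


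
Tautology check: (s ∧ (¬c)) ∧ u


Build the truth table over {c, s, u}:
c | s | u | φ
-------------
F | F | F | F
T | F | F | F
F | T | F | F
T | T | F | F
F | F | T | F
T | F | T | F
F | T | T | T
T | T | T | F
Counterexample at row 1: with c=F, s=F, u=F, the formula is F.

No, it is not a tautology.


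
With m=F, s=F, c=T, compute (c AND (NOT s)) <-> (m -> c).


Substitute m=F, s=F, c=T:
NOT s = T
c AND (NOT s) = T AND T = T
m -> c = F -> T = T
(c AND (NOT s)) <-> (m -> c) = T <-> T = T

T


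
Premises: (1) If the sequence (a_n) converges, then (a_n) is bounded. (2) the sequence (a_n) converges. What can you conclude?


Modus ponens: from (P → Q) and P, infer Q.
P = 'the sequence (a_n) converges' is asserted, and P → Q holds, so Q follows.

(a_n) is bounded.


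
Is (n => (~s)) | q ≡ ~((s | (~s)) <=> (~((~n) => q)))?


Compare truth tables:
n | q | s | φ | ψ
-----------------
False | False | False | True | False
True | False | False | True | True
False | True | False | True | True
True | True | False | True | True
False | False | True | True | False
True | False | True | False | True
False | True | True | True | True
True | True | True | True | True
They differ at row 1 (n=False, q=False, s=False): φ=True but ψ=False.

No, they are not logically equivalent.


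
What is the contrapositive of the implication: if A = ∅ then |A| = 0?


The contrapositive of (P → Q) is (¬Q → ¬P); it is logically equivalent to the original.
Here P = 'A = ∅' and Q = '|A| = 0'.

If not (|A| = 0), then not (A = ∅).


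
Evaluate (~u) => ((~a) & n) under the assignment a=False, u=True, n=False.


Substitute a=False, u=True, n=False:
~u = False
~a = True
(~a) & n = True & False = False
(~u) => ((~a) & n) = False => False = True

True


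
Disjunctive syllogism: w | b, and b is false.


Disjunctive syllogism: from (P ∨ Q) and ¬P, infer Q.
One disjunct, 'b', is ruled out; the other must hold.

w


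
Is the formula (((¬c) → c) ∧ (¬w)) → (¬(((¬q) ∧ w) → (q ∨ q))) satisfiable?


Search for a satisfying assignment over {c, q, w}.
Try c=F, q=F, w=F: the formula evaluates to T.
A satisfying assignment exists.

Satisfiable.


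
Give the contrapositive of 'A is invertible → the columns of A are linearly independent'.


The contrapositive of (P → Q) is (¬Q → ¬P); it is logically equivalent to the original.
Here P = 'A is invertible' and Q = 'the columns of A are linearly independent'.

If not (the columns of A are linearly independent), then not (A is invertible).


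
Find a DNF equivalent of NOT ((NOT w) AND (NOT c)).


Step 1: Apply De Morgan: ¬((¬w) ∧ (¬c)) = ¬(¬w) ∨ ¬(¬c).
Step 2: Eliminate any double negations (¬¬X = X).

w OR c


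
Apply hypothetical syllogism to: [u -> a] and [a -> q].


Hypothetical syllogism: from (P → Q) and (Q → R), infer (P → R).
Chain the two implications through the shared middle term 'a'.

u -> q


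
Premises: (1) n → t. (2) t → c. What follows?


Hypothetical syllogism: from (P → Q) and (Q → R), infer (P → R).
Chain the two implications through the shared middle term 't'.

n → c


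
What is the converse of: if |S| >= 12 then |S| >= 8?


The converse of (P → Q) is (Q → P). It is not in general equivalent to the original.
Here P = '|S| >= 12' and Q = '|S| >= 8'.

If |S| >= 8, then |S| >= 12.


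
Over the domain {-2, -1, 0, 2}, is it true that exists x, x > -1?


Evaluate the predicate on each element: -2:False, -1:False, 0:True, 2:True.
Witness x = 0 satisfies the predicate.

True


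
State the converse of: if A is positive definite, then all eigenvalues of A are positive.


The converse of (P → Q) is (Q → P). It is not in general equivalent to the original.
Here P = 'A is positive definite' and Q = 'all eigenvalues of A are positive'.

If all eigenvalues of A are positive, then A is positive definite.


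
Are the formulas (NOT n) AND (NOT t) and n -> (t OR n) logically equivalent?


Compare truth tables:
n | t | φ | ψ
-------------
F | F | T | T
T | F | F | T
F | T | F | T
T | T | F | T
They differ at row 2 (n=T, t=F): φ=F but ψ=T.

No, they are not logically equivalent.


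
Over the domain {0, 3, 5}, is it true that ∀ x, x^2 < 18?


Evaluate the predicate on each element: 0:T, 3:T, 5:F.
Counterexample x = 5 fails the predicate.

F


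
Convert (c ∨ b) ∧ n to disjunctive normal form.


Step 1: Distribute ∧ over ∨: (c ∨ b) ∧ n = (c ∧ n) ∨ (b ∧ n).

(c ∧ n) ∨ (b ∧ n)


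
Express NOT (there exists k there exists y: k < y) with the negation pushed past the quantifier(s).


Negation flips each quantifier (∀↔∃) and negates the inner predicate.
¬(there exists k there exists y: φ) = for all k for all y: ¬φ.

for all k for all y: NOT(k < y)


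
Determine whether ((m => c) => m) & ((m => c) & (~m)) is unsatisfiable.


Truth table over {c, m}:
c | m | φ
---------
False | False | False
True | False | False
False | True | False
True | True | False
Every row is false.

Yes, it is a contradiction.


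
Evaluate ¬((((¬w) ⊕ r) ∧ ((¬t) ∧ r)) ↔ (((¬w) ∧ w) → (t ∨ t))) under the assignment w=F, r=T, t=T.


Substitute w=F, r=T, t=T:
… (earlier sub-steps elided)
(¬w) ⊕ r = T ⊕ T = F
¬t = F
(¬t) ∧ r = F ∧ T = F
((¬w) ⊕ r) ∧ ((¬t) ∧ r) = F ∧ F = F
¬w = T
(¬w) ∧ w = T ∧ F = F
t ∨ t = T ∨ T = T
((¬w) ∧ w) → (t ∨ t) = F → T = T
(((¬w) ⊕ r) ∧ ((¬t) ∧ r)) ↔ (((¬w) ∧ w) → (t ∨ t)) = F ↔ T = F
¬((((¬w) ⊕ r) ∧ ((¬t) ∧ r)) ↔ (((¬w) ∧ w) → (t ∨ t))) = T

T


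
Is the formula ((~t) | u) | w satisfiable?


Search for a satisfying assignment over {t, u, w}.
Try t=False, u=False, w=False: the formula evaluates to True.
A satisfying assignment exists.

Satisfiable.


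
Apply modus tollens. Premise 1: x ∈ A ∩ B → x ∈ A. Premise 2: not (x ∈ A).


Modus tollens: from (P → Q) and ¬Q, infer ¬P.
Q = 'x ∈ A' is denied; since P → Q, P must also fail.

Not (x ∈ A ∩ B).


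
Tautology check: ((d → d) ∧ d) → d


Build the truth table over {d}:
d | φ
-----
F | T
T | T
Every row evaluates to true.

Yes, it is a tautology.


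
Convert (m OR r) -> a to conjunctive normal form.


Step 1: Rewrite as ¬(m ∨ r) ∨ a = (¬m ∧ ¬r) ∨ a.
Step 2: Distribute ∨ over ∧.

((NOT m) OR a) AND ((NOT r) OR a)


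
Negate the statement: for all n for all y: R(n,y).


Negation flips each quantifier (∀↔∃) and negates the inner predicate.
¬(for all n for all y: φ) = there exists n there exists y: ¬φ.

there exists n there exists y: NOT(R(n,y))


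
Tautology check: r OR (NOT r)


Build the truth table over {r}:
r | φ
-----
F | T
T | T
Every row evaluates to true.

Yes, it is a tautology.


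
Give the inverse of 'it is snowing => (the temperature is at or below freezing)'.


The inverse of (P → Q) is (¬P → ¬Q). It is equivalent to the converse, not to the original.
Here P = 'it is snowing' and Q = '(the temperature is at or below freezing)'.

If not (it is snowing), then not ((the temperature is at or below freezing)).


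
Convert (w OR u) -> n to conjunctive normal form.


Step 1: Rewrite as ¬(w ∨ u) ∨ n = (¬w ∧ ¬u) ∨ n.
Step 2: Distribute ∨ over ∧.

((NOT w) OR n) AND ((NOT u) OR n)


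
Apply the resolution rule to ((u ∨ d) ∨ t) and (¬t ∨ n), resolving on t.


The clauses contain complementary literals t and ¬t.
Resolution eliminates this pair and disjoins the remaining literals (merging duplicates).

((u ∨ d) ∨ n)


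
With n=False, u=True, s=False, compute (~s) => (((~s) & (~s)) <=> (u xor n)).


Substitute n=False, u=True, s=False:
~s = True
~s = True
~s = True
(~s) & (~s) = True & True = True
u xor n = True xor False = True
((~s) & (~s)) <=> (u xor n) = True <=> True = True
(~s) => (((~s) & (~s)) <=> (u xor n)) = True => True = True

True


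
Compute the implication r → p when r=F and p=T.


Implication is false only when antecedent is true and consequent is false.
Substitute: r=F, p=T.
F → T evaluates to T.

T


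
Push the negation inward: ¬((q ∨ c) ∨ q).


De Morgan: the negation of a disjunction is the conjunction of the negations.
Distribute ¬ across ∨, flipping it to ∧, and negate each literal.

((¬q) ∧ (¬c)) ∧ (¬q)


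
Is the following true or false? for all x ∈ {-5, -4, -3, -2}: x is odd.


Evaluate the predicate on each element: -5:T, -4:F, -3:T, -2:F.
Counterexample x = -4 fails the predicate.

F


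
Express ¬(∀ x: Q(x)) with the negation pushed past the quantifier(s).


¬(∀ x: φ) = ∃ x: ¬φ, and ¬(∃ x: φ) = ∀ x: ¬φ.
Apply to the universal statement.

∃ x: ¬(Q(x))


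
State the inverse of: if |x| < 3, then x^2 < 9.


The inverse of (P → Q) is (¬P → ¬Q). It is equivalent to the converse, not to the original.
Here P = '|x| < 3' and Q = 'x^2 < 9'.

If not (|x| < 3), then not (x^2 < 9).


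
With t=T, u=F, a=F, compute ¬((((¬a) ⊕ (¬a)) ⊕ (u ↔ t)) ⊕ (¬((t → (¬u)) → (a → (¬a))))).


Substitute t=T, u=F, a=F:
… (earlier sub-steps elided)
u ↔ t = F ↔ T = F
((¬a) ⊕ (¬a)) ⊕ (u ↔ t) = F ⊕ F = F
¬u = T
t → (¬u) = T → T = T
¬a = T
a → (¬a) = F → T = T
(t → (¬u)) → (a → (¬a)) = T → T = T
¬((t → (¬u)) → (a → (¬a))) = F
(((¬a) ⊕ (¬a)) ⊕ (u ↔ t)) ⊕ (¬((t → (¬u)) → (a → (¬a)))) = F ⊕ F = F
¬((((¬a) ⊕ (¬a)) ⊕ (u ↔ t)) ⊕ (¬((t → (¬u)) → (a → (¬a))))) = T

T


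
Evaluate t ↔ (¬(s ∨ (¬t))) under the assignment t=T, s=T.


Substitute t=T, s=T:
¬t = F
s ∨ (¬t) = T ∨ F = T
¬(s ∨ (¬t)) = F
t ↔ (¬(s ∨ (¬t))) = T ↔ F = F

F


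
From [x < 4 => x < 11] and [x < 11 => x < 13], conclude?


Hypothetical syllogism: from (P → Q) and (Q → R), infer (P → R).
Chain the two implications through the shared middle term 'x < 11'.

x < 4 => x < 13


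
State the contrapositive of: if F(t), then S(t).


The contrapositive of (P → Q) is (¬Q → ¬P); it is logically equivalent to the original.
Here P = 'F(t)' and Q = 'S(t)'.

If not (S(t)), then not (F(t)).


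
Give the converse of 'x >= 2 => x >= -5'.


The converse of (P → Q) is (Q → P). It is not in general equivalent to the original.
Here P = 'x >= 2' and Q = 'x >= -5'.

If x >= -5, then x >= 2.


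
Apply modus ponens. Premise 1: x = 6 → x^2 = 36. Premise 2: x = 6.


Modus ponens: from (P → Q) and P, infer Q.
P = 'x = 6' is asserted, and P → Q holds, so Q follows.

x^2 = 36.


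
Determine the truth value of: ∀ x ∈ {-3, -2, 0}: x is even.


Evaluate the predicate on each element: -3:F, -2:T, 0:T.
Counterexample x = -3 fails the predicate.

F


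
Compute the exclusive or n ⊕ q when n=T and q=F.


Exclusive or is true when exactly one operand is true.
Substitute: n=T, q=F.
T ⊕ F evaluates to T.

T


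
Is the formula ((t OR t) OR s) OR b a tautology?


Build the truth table over {b, s, t}:
b | s | t | φ
-------------
F | F | F | F
T | F | F | T
F | T | F | T
T | T | F | T
F | F | T | T
T | F | T | T
F | T | T | T
T | T | T | T
Counterexample at row 1: with b=F, s=F, t=F, the formula is F.

No, it is not a tautology.


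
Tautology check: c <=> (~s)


Build the truth table over {c, s}:
c | s | φ
---------
False | False | False
True | False | True
False | True | True
True | True | False
Counterexample at row 1: with c=False, s=False, the formula is False.

No, it is not a tautology.


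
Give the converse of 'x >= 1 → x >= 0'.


The converse of (P → Q) is (Q → P). It is not in general equivalent to the original.
Here P = 'x >= 1' and Q = 'x >= 0'.

If x >= 0, then x >= 1.


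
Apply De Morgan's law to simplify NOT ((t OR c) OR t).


De Morgan: the negation of a disjunction is the conjunction of the negations.
Distribute NOT across OR, flipping it to AND, and negate each literal.

((NOT t) AND (NOT c)) AND (NOT t)


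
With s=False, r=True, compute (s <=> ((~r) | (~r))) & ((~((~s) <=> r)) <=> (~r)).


Substitute s=False, r=True:
~r = False
~r = False
(~r) | (~r) = False | False = False
s <=> ((~r) | (~r)) = False <=> False = True
~s = True
(~s) <=> r = True <=> True = True
~((~s) <=> r) = False
~r = False
(~((~s) <=> r)) <=> (~r) = False <=> False = True
(s <=> ((~r) | (~r))) & ((~((~s) <=> r)) <=> (~r)) = True & True = True

True


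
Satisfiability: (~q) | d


Search for a satisfying assignment over {d, q}.
Try d=False, q=False: the formula evaluates to True.
A satisfying assignment exists.

Satisfiable.


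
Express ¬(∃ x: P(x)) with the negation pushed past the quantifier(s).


¬(∀ x: φ) = ∃ x: ¬φ, and ¬(∃ x: φ) = ∀ x: ¬φ.
Apply to the existential statement.

∀ x: ¬(P(x))


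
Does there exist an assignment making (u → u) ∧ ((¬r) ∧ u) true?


Search for a satisfying assignment over {r, u}.
Try r=F, u=T: the formula evaluates to T.
A satisfying assignment exists.

Satisfiable.


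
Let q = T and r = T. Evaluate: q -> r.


Implication is false only when antecedent is true and consequent is false.
Substitute: q=T, r=T.
T -> T evaluates to T.

T


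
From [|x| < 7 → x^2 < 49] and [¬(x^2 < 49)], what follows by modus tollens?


Modus tollens: from (P → Q) and ¬Q, infer ¬P.
Q = 'x^2 < 49' is denied; since P → Q, P must also fail.

Not (|x| < 7).


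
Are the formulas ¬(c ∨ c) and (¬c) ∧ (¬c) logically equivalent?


Compare truth tables:
c | φ | ψ
---------
F | T | T
T | F | F
The columns φ and ψ agree on every row.

Yes, they are logically equivalent.


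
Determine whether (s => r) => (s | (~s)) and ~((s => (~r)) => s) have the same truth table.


Compare truth tables:
r | s | φ | ψ
-------------
False | False | True | True
True | False | True | True
False | True | True | False
True | True | True | False
They differ at row 3 (r=False, s=True): φ=True but ψ=False.

No, they are not logically equivalent.


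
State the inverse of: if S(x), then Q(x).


The inverse of (P → Q) is (¬P → ¬Q). It is equivalent to the converse, not to the original.
Here P = 'S(x)' and Q = 'Q(x)'.

If not (S(x)), then not (Q(x)).


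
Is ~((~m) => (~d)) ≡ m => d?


Compare truth tables:
d | m | φ | ψ
-------------
False | False | False | True
True | False | True | True
False | True | False | False
True | True | False | True
They differ at row 1 (d=False, m=False): φ=False but ψ=True.

No, they are not logically equivalent.
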